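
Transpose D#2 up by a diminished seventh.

The seventh takes the letter from D up to C.
A diminished seventh spans 9 semitones, so from D#2 the target pitch is C3.

C3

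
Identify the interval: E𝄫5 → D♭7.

major fourteenth

E to D spans seven letter names (E-F-G-A-B-C-D), plus an octave: a fourteenth.
Ebb5 to Db7 is 23 semitones, matching the major fourteenth exactly, so the quality is major.
(Equivalently, a compound major seventh: a major seventh plus an octave.)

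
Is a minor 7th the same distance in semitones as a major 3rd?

No

A minor seventh spans 10 semitones; a major third spans 4 semitones. They differ by 6.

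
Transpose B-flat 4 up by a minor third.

D-flat 5

Counting three letter names up from B lands on D.
A minor third is 3 semitones; 3 semitones up from Bb4 gives Db5.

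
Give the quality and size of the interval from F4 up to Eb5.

F to E spans seven letter names (F-G-A-B-C-D-E): a seventh.
F4 to Eb5 is 10 semitones, a half step short of the major seventh (11), so this is minor.

minor 7th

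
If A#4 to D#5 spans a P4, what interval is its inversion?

perfect fifth

Interval numbers invert to sum to nine: 4 + 5 = 9, so a fourth inverts to a fifth.
Quality inverts too: perfect stays perfect. That makes the inversion a perfect fifth.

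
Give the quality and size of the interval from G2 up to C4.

perfect 11th

G to C spans four letter names (G-A-B-C), plus an octave: an eleventh.
Counting semitones, G2→C4 is 17, which is the perfect eleventh.
(Equivalently, a compound perfect fourth: a perfect fourth plus an octave.)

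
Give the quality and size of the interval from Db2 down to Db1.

Descending from Db2 to Db1 is the same interval as ascending Db1 to Db2.
D to D is the same letter name, plus an octave, so the interval is some kind of octave.
Counting semitones, Db1→Db2 is 12, which is the perfect octave.

perfect octave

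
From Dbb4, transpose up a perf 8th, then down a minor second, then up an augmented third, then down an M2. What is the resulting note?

D5

A perfect octave up from Dbb4 is Dbb5.
Down a minor second from Dbb5: Cb5 (1 semitone down).
Cb5 up an augmented third → E5 (5 semitones).
Down a major second from E5: D5 (2 semitones down).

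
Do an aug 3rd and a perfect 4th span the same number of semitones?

Yes

An augmented third spans 5 semitones, and a perfect fourth also spans 5 semitones — they're enharmonic.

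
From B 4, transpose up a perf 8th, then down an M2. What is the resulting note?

A 5

A perfect octave up from B4 is B5.
Down a major second from B5: A5 (2 semitones down).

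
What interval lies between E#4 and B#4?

perfect fifth

E to B spans five letter names (E-F-G-A-B) — that makes it a fifth of some quality.
The perfect fifth spans 7 semitones, and E#4 to B#4 is exactly 7 semitones — so this is a perfect fifth.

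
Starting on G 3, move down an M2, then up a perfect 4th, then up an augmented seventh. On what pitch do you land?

G3 down a major second → F3 (2 semitones).
F3 up a perfect fourth → Bb3 (5 semitones).
Up an augmented seventh from Bb3: A#4 (12 semitones up).

A sharp 4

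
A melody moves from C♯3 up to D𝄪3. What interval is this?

A2

C to D spans two letter names (C-D), so the interval is some kind of second.
A major second would be 2 semitones; C#3 to D##3 is 3, one semitone wider, so the interval is augmented.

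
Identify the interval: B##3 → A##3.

Descending from B##3 to A##3 is the same interval as ascending A##3 to B##3.
A to B spans two letter names (A-B) — that makes it a second of some quality.
Counting semitones, A##3→B##3 is 2, which is the major second.

major second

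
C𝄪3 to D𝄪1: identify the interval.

minor 14th

Descending from C##3 to D##1 is the same interval as ascending D##1 to C##3.
D to C spans seven letter names (D-E-F-G-A-B-C), plus an octave, so the interval is some kind of fourteenth.
A major fourteenth would be 23 semitones, but D##1 to C##3 is 22 — one semitone narrower, making it a minor fourteenth.
(Equivalently, a compound minor seventh: a minor seventh plus an octave.)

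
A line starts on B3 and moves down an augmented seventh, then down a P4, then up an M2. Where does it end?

B3 down an augmented seventh → Cb3 (12 semitones).
Down a perfect fourth from Cb3: Gb2 (5 semitones down).
Gb2 up a major second → Ab2 (2 semitones).

Ab2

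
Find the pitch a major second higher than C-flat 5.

Counting two letter names up from C lands on D.
A major second spans 2 semitones, so from Cb5 the target pitch is Db5.

D-flat 5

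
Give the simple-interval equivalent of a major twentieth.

major 6th

Subtracting seven from the interval number removes an octave: 20 − 14 = 6.
That makes a major twentieth a compound major sixth — 2 octaves plus a major sixth.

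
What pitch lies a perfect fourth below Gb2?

Db2

The fourth takes the letter from G down to D.
A perfect fourth spans 5 semitones, so from Gb2 the target pitch is Db2.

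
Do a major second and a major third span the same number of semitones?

2 semitones (major second) vs 4 semitones (major third): not equal.

No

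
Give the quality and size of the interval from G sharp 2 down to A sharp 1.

minor seventh

Descending from G#2 to A#1 is the same interval as ascending A#1 to G#2.
A to G spans seven letter names (A-B-C-D-E-F-G): a seventh.
A#1 to G#2 is 10 semitones, a half step short of the major seventh (11), so this is minor.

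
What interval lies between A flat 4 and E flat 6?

perfect 12th

A to E spans five letter names (A-B-C-D-E), plus an octave: a twelfth.
The perfect twelfth spans 19 semitones, and Ab4 to Eb6 is exactly 19 semitones — so this is a perfect twelfth.
(Equivalently, a compound perfect fifth: a perfect fifth plus an octave.)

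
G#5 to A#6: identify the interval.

major ninth

G to A spans two letter names (G-A), plus an octave: a ninth.
Counting semitones, G#5→A#6 is 14, which is the major ninth.
(Equivalently, a compound major second: a major second plus an octave.)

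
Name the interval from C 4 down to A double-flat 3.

augmented third

Descending from C4 to Abb3 is the same interval as ascending Abb3 to C4.
A to C spans three letter names (A-B-C): a third.
Abb3 to C4 spans 5 semitones — one semitone wider than the major third (4) — giving an augmented third.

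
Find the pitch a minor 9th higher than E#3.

Counting two letter names plus an octave up from E lands on F.
Moving 13 semitones up from E#3 (the size of a minor ninth) reaches F#4.

F#4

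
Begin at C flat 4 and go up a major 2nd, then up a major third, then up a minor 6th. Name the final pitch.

D flat 5

Up a major second from Cb4: Db4 (2 semitones up).
Up a major third from Db4: F4 (4 semitones up).
F4 up a minor sixth → Db5 (8 semitones).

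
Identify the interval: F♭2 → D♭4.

major thirteenth

F to D spans six letter names (F-G-A-B-C-D), plus an octave — that makes it a thirteenth of some quality.
Fb2 to Db4 is 21 semitones, matching the major thirteenth exactly, so the quality is major.
(Equivalently, a compound major sixth: a major sixth plus an octave.)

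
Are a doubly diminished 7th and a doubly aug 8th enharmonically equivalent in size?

A doubly diminished seventh spans 8 semitones; a doubly augmented octave spans 14 semitones. They differ by 6.

No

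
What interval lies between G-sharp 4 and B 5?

G to B spans three letter names (G-A-B), plus an octave, so the interval is some kind of tenth.
At 15 semitones, G#4→B5 falls one short of a major tenth: minor.
(Equivalently, a compound minor third: a minor third plus an octave.)

m10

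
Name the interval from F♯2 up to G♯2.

F to G spans two letter names (F-G), so the interval is some kind of second.
Counting semitones, F#2→G#2 is 2, which is the major second.

major second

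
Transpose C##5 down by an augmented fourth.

G#4

Four letter names down from C: G.
Moving 6 semitones down from C##5 (the size of an augmented fourth) reaches G#4.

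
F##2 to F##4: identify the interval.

F to F is the same letter name, plus 2 octaves: a fifteenth.
Counting semitones, F##2→F##4 is 24, which is the perfect fifteenth.
(Equivalently, a compound perfect octave: a perfect octave plus an octave.)

perfect fifteenth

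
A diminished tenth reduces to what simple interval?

d3

Each octave removed subtracts seven from the number: 10 − 7 = 3.
That makes a diminished tenth a compound diminished third — an octave plus a diminished third.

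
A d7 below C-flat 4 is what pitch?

D 3

Seven letter names down from C: D.
Moving 9 semitones down from Cb4 (the size of a diminished seventh) reaches D3.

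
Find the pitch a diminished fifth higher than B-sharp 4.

Five letter names up from B: F.
Moving 6 semitones up from B#4 (the size of a diminished fifth) reaches F#5.

F-sharp 5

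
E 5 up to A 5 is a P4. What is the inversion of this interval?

perfect 5th

Interval numbers invert to sum to nine: 4 + 5 = 9, so a fourth inverts to a fifth.
And perfect stays perfect under inversion, so we get a perfect fifth.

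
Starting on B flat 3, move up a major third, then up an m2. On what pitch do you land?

E flat 4

Bb3 up a major third → D4 (4 semitones).
A minor second up from D4 is Eb4.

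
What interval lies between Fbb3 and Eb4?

augmented 7th

F to E spans seven letter names (F-G-A-B-C-D-E), so the interval is some kind of seventh.
A major seventh would be 11 semitones; Fbb3 to Eb4 is 12, one semitone wider, so the interval is augmented.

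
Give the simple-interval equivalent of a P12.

perfect 5th

Each octave removed subtracts seven from the number: 12 − 7 = 5.
So a perfect twelfth is an octave plus a perfect fifth. The quality is unchanged.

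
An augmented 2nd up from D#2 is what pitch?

E##2

Two letter names up from D: E.
An augmented second is 3 semitones; 3 semitones up from D#2 gives E##2.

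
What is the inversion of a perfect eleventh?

First reduce the compound perfect eleventh to its simple form, a perfect fourth.
Interval numbers invert to sum to nine: 4 + 5 = 9, so a fourth inverts to a fifth.
And perfect stays perfect under inversion, so we get a perfect fifth.

perfect 5th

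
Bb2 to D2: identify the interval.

m6

Descending from Bb2 to D2 is the same interval as ascending D2 to Bb2.
D to B spans six letter names (D-E-F-G-A-B): a sixth.
D2 to Bb2 is 8 semitones, a half step short of the major sixth (9), so this is minor.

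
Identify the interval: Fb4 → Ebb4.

Descending from Fb4 to Ebb4 is the same interval as ascending Ebb4 to Fb4.
E to F spans two letter names (E-F): a second.
Counting semitones, Ebb4→Fb4 is 2, which is the major second.

M2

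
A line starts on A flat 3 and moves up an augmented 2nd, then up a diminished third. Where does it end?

D flat 4

Up an augmented second from Ab3: B3 (3 semitones up).
B3 up a diminished third → Db4 (2 semitones).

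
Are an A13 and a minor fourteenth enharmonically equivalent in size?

Yes

An augmented thirteenth = 22 semitones = a minor fourteenth; enharmonically equal.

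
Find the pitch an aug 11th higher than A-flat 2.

D 4

The eleventh's letter: A up four letter names plus an octave → D.
An augmented eleventh spans 18 semitones, so from Ab2 the target pitch is D4.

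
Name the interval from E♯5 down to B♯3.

P11

Descending from E#5 to B#3 is the same interval as ascending B#3 to E#5.
B to E spans four letter names (B-C-D-E), plus an octave, so the interval is some kind of eleventh.
The perfect eleventh spans 17 semitones, and B#3 to E#5 is exactly 17 semitones — so this is a perfect eleventh.
(Equivalently, a compound perfect fourth: a perfect fourth plus an octave.)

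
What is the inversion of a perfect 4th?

perfect fifth

Inverted interval numbers add to nine, so a fourth pairs with a fifth (4 + 5 = 9).
The quality also flips — perfect stays perfect — giving a perfect fifth.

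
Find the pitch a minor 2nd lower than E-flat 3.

D 3

Two letter names down from E: D.
A minor second spans 1 semitone, so from Eb3 the target pitch is D3.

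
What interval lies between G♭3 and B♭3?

G to B spans three letter names (G-A-B) — that makes it a third of some quality.
The major third spans 4 semitones, and Gb3 to Bb3 is exactly 4 semitones — so this is a major third.

major 3rd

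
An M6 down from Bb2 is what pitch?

Db2

Counting six letter names down from B lands on D.
A major sixth spans 9 semitones, so from Bb2 the target pitch is Db2.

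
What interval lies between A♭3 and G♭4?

m7

A to G spans seven letter names (A-B-C-D-E-F-G) — that makes it a seventh of some quality.
A major seventh would be 11 semitones, but Ab3 to Gb4 is 10 — one semitone narrower, making it a minor seventh.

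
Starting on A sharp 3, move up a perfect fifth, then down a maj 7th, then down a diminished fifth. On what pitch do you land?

A#3 up a perfect fifth → E#4 (7 semitones).
A major seventh down from E#4 is F#3.
F#3 down a diminished fifth → B#2 (6 semitones).

B sharp 2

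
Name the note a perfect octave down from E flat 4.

E flat 3

The letter stays E (same as the start), shifted an octave down.
Moving 12 semitones down from Eb4 (the size of a perfect octave) reaches Eb3.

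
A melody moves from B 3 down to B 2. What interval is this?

Descending from B3 to B2 is the same interval as ascending B2 to B3.
B to B is the same letter name, plus an octave — that makes it an octave of some quality.
Counting semitones, B2→B3 is 12, which is the perfect octave.

P8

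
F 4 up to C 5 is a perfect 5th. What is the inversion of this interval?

perfect fourth

The rule of nine gives the new number: 9 − 5 = 4, so a fifth becomes a fourth.
And perfect stays perfect under inversion, so we get a perfect fourth.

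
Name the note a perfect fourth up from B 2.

Four letter names up from B: E.
A perfect fourth spans 5 semitones, so from B2 the target pitch is E3.

E 3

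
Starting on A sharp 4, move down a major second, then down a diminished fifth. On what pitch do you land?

A#4 down a major second → G#4 (2 semitones).
Down a diminished fifth from G#4: C##4 (6 semitones down).

C double-sharp 4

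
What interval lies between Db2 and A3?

A12

D to A spans five letter names (D-E-F-G-A), plus an octave, so the interval is some kind of twelfth.
A perfect twelfth would be 19 semitones; Db2 to A3 is 20, one semitone wider, so the interval is augmented.
(Equivalently, a compound augmented fifth: an augmented fifth plus an octave.)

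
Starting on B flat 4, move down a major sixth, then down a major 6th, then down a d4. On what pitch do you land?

C 3

Bb4 down a major sixth → Db4 (9 semitones).
Down a major sixth from Db4: Fb3 (9 semitones down).
Fb3 down a diminished fourth → C3 (4 semitones).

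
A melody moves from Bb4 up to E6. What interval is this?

B to E spans four letter names (B-C-D-E), plus an octave — that makes it an eleventh of some quality.
Bb4 to E6 spans 18 semitones — one semitone wider than the perfect eleventh (17) — giving an augmented eleventh.
(Equivalently, a compound augmented fourth: an augmented fourth plus an octave.)

augmented eleventh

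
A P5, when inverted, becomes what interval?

Inverted interval numbers add to nine, so a fifth pairs with a fourth (5 + 4 = 9).
And perfect stays perfect under inversion, so we get a perfect fourth.

P4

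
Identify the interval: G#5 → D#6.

perfect fifth

G to D spans five letter names (G-A-B-C-D): a fifth.
Counting semitones, G#5→D#6 is 7, which is the perfect fifth.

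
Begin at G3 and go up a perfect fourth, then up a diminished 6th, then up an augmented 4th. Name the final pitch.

A perfect fourth up from G3 is C4.
Up a diminished sixth from C4: Abb4 (7 semitones up).
An augmented fourth up from Abb4 is Db5.

Db5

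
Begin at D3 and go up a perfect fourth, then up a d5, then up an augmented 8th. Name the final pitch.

D5

A perfect fourth up from D3 is G3.
Up a diminished fifth from G3: Db4 (6 semitones up).
Db4 up an augmented octave → D5 (13 semitones).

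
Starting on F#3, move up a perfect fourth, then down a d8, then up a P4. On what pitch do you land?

E#3

A perfect fourth up from F#3 is B3.
B3 down a diminished octave → B#2 (11 semitones).
B#2 up a perfect fourth → E#3 (5 semitones).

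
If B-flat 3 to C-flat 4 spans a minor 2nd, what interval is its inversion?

Interval numbers invert to sum to nine: 2 + 7 = 9, so a second inverts to a seventh.
Quality inverts too: minor becomes major. That makes the inversion a major seventh.

major seventh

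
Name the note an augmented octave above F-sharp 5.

F-double-sharp 6

For an octave the letter name doesn't change: still F, an octave up.
An augmented octave spans 13 semitones, so from F#5 the target pitch is F##6.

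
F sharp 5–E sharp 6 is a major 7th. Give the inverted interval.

m2

Inverted interval numbers add to nine, so a seventh pairs with a second (7 + 2 = 9).
The quality also flips — major becomes minor — giving a minor second.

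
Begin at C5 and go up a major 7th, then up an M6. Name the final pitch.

G#6

A major seventh up from C5 is B5.
Up a major sixth from B5: G#6 (9 semitones up).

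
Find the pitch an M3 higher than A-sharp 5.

C-double-sharp 6

Counting three letter names up from A lands on C.
A major third spans 4 semitones, so from A#5 the target pitch is C##6.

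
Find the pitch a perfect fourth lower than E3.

The fourth takes the letter from E down to B.
Moving 5 semitones down from E3 (the size of a perfect fourth) reaches B2.

B2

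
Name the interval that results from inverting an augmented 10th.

First reduce the compound augmented tenth to its simple form, an augmented third.
Inverted interval numbers add to nine, so a third pairs with a sixth (3 + 6 = 9).
The quality also flips — augmented becomes diminished — giving a diminished sixth.

d6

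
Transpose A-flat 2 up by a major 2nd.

Two letter names up from A: B.
Moving 2 semitones up from Ab2 (the size of a major second) reaches Bb2.

B-flat 2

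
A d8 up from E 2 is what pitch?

The letter stays E (same as the start), shifted an octave up.
A diminished octave is 11 semitones; 11 semitones up from E2 gives Eb3.

E flat 3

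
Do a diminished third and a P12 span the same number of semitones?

2 semitones (diminished third) vs 19 semitones (perfect twelfth): not equal.

No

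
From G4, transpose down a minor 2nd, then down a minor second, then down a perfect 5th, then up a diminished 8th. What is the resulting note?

A4

Down a minor second from G4: F#4 (1 semitone down).
F#4 down a minor second → E#4 (1 semitone).
A perfect fifth down from E#4 is A#3.
Up a diminished octave from A#3: A4 (11 semitones up).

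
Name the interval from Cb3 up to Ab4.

C to A spans six letter names (C-D-E-F-G-A), plus an octave — that makes it a thirteenth of some quality.
The major thirteenth spans 21 semitones, and Cb3 to Ab4 is exactly 21 semitones — so this is a major thirteenth.
(Equivalently, a compound major sixth: a major sixth plus an octave.)

major thirteenth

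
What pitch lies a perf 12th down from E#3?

Counting five letter names plus an octave down from E lands on A.
Moving 19 semitones down from E#3 (the size of a perfect twelfth) reaches A#1.

A#1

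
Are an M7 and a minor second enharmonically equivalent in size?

No

11 semitones (major seventh) vs 1 semitone (minor second): not equal.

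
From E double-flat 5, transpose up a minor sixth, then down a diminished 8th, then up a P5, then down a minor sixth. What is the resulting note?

B flat 4

Up a minor sixth from Ebb5: Cbb6 (8 semitones up).
Down a diminished octave from Cbb6: Cb5 (11 semitones down).
Up a perfect fifth from Cb5: Gb5 (7 semitones up).
Gb5 down a minor sixth → Bb4 (8 semitones).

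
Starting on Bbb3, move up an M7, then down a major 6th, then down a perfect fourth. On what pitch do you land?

Gb3

Bbb3 up a major seventh → Ab4 (11 semitones).
Down a major sixth from Ab4: Cb4 (9 semitones down).
A perfect fourth down from Cb4 is Gb3.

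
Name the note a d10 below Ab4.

The tenth's letter: A down three letter names plus an octave → F.
A diminished tenth is 14 semitones; 14 semitones down from Ab4 gives F#3.

F#3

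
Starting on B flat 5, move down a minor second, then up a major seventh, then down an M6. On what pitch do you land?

B 5

Bb5 down a minor second → A5 (1 semitone).
A major seventh up from A5 is G#6.
G#6 down a major sixth → B5 (9 semitones).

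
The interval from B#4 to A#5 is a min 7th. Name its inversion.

Inverted interval numbers add to nine, so a seventh pairs with a second (7 + 2 = 9).
Quality inverts too: minor becomes major. That makes the inversion a major second.

major 2nd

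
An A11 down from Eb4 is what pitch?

Bbb2

The eleventh's letter: E down four letter names plus an octave → B.
An augmented eleventh is 18 semitones; 18 semitones down from Eb4 gives Bbb2.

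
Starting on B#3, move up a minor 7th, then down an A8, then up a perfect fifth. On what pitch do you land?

A minor seventh up from B#3 is A#4.
Down an augmented octave from A#4: A3 (13 semitones down).
A3 up a perfect fifth → E4 (7 semitones).

E4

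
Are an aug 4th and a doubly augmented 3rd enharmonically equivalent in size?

An augmented fourth spans 6 semitones, and a doubly augmented third also spans 6 semitones — they're enharmonic.

Yes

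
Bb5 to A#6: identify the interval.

B to A spans seven letter names (B-C-D-E-F-G-A) — that makes it a seventh of some quality.
The major seventh is 11 semitones; here we have 12, one semitone wider: augmented.

augmented 7th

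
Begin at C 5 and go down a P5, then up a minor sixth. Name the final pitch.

D flat 5

Down a perfect fifth from C5: F4 (7 semitones down).
F4 up a minor sixth → Db5 (8 semitones).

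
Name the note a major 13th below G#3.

Counting six letter names plus an octave down from G lands on B.
A major thirteenth is 21 semitones; 21 semitones down from G#3 gives B1.

B1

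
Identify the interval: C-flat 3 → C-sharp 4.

doubly augmented octave

C to C is the same letter name, plus an octave — that makes it an octave of some quality.
Cb3 to C#4 spans 14 semitones — two semitones wider than the perfect octave (12) — giving a doubly augmented octave.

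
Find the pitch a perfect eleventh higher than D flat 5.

Four letters up from D (plus an octave) reaches G.
Moving 17 semitones up from Db5 (the size of a perfect eleventh) reaches Gb6.

G flat 6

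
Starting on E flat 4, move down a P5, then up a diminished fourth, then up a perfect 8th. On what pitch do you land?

Down a perfect fifth from Eb4: Ab3 (7 semitones down).
Ab3 up a diminished fourth → Dbb4 (4 semitones).
Dbb4 up a perfect octave → Dbb5 (12 semitones).

D double-flat 5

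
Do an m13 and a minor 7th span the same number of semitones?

No

20 semitones (minor thirteenth) vs 10 semitones (minor seventh): not equal.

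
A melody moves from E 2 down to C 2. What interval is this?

Descending from E2 to C2 is the same interval as ascending C2 to E2.
C to E spans three letter names (C-D-E): a third.
C2 to E2 is 4 semitones, matching the major third exactly, so the quality is major.

M3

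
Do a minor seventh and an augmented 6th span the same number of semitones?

Yes

A minor seventh = 10 semitones = an augmented sixth; enharmonically equal.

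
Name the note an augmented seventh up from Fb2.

Counting seven letter names up from F lands on E.
An augmented seventh is 12 semitones; 12 semitones up from Fb2 gives E3.

E3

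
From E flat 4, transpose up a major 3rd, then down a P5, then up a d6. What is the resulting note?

Up a major third from Eb4: G4 (4 semitones up).
G4 down a perfect fifth → C4 (7 semitones).
C4 up a diminished sixth → Abb4 (7 semitones).

A double-flat 4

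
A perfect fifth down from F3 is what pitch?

The fifth takes the letter from F down to B.
Moving 7 semitones down from F3 (the size of a perfect fifth) reaches Bb2.

Bb2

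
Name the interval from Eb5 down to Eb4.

Descending from Eb5 to Eb4 is the same interval as ascending Eb4 to Eb5.
E to E is the same letter name, plus an octave: an octave.
The perfect octave spans 12 semitones, and Eb4 to Eb5 is exactly 12 semitones — so this is a perfect octave.

perfect 8th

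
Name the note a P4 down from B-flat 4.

Four letter names down from B: F.
Moving 5 semitones down from Bb4 (the size of a perfect fourth) reaches F4.

F 4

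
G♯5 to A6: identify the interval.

G to A spans two letter names (G-A), plus an octave: a ninth.
G#5 to A6 is 13 semitones, a half step short of the major ninth (14), so this is minor.
(Equivalently, a compound minor second: a minor second plus an octave.)

minor ninth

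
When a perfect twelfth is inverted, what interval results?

First reduce the compound perfect twelfth to its simple form, a perfect fifth.
The rule of nine gives the new number: 9 − 5 = 4, so a fifth becomes a fourth.
And perfect stays perfect under inversion, so we get a perfect fourth.

perfect 4th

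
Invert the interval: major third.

Inverted interval numbers add to nine, so a third pairs with a sixth (3 + 6 = 9).
And major becomes minor under inversion, so we get a minor sixth.

m6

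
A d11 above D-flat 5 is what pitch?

Four letters up from D (plus an octave) reaches G.
A diminished eleventh is 16 semitones; 16 semitones up from Db5 gives Gbb6.

G-double-flat 6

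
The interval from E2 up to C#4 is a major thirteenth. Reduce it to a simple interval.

Each octave removed subtracts seven from the number: 13 − 7 = 6.
So a major thirteenth is an octave plus a major sixth. The quality is unchanged.

M6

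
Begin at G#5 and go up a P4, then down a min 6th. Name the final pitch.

Up a perfect fourth from G#5: C#6 (5 semitones up).
A minor sixth down from C#6 is E#5.

E#5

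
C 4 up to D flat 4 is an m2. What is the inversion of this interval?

major seventh

The rule of nine gives the new number: 9 − 2 = 7, so a second becomes a seventh.
The quality also flips — minor becomes major — giving a major seventh.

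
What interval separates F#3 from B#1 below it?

diminished twelfth

Descending from F#3 to B#1 is the same interval as ascending B#1 to F#3.
B to F spans five letter names (B-C-D-E-F), plus an octave, so the interval is some kind of twelfth.
The perfect twelfth is 19 semitones; here we have 18, one semitone narrower: diminished.
(Equivalently, a compound diminished fifth: a diminished fifth plus an octave.)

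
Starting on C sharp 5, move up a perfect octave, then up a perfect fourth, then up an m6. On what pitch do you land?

D 7

C#5 up a perfect octave → C#6 (12 semitones).
A perfect fourth up from C#6 is F#6.
F#6 up a minor sixth → D7 (8 semitones).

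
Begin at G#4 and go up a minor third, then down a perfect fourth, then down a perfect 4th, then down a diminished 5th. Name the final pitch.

F##3

G#4 up a minor third → B4 (3 semitones).
Down a perfect fourth from B4: F#4 (5 semitones down).
A perfect fourth down from F#4 is C#4.
Down a diminished fifth from C#4: F##3 (6 semitones down).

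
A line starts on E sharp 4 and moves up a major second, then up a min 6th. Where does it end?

Up a major second from E#4: F##4 (2 semitones up).
F##4 up a minor sixth → D#5 (8 semitones).

D sharp 5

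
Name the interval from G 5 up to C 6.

P4

G to C spans four letter names (G-A-B-C) — that makes it a fourth of some quality.
The perfect fourth spans 5 semitones, and G5 to C6 is exactly 5 semitones — so this is a perfect fourth.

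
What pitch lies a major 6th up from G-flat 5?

E-flat 6

Six letter names up from G: E.
A major sixth spans 9 semitones, so from Gb5 the target pitch is Eb6.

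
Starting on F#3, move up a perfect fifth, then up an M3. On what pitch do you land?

E#4

Up a perfect fifth from F#3: C#4 (7 semitones up).
A major third up from C#4 is E#4.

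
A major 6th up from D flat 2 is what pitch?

Six letter names up from D: B.
Moving 9 semitones up from Db2 (the size of a major sixth) reaches Bb2.

B flat 2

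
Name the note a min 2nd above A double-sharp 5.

B sharp 5

Counting two letter names up from A lands on B.
A minor second spans 1 semitone, so from A##5 the target pitch is B#5.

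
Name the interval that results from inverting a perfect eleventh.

perfect fifth

First reduce the compound perfect eleventh to its simple form, a perfect fourth.
The rule of nine gives the new number: 9 − 4 = 5, so a fourth becomes a fifth.
The quality also flips — perfect stays perfect — giving a perfect fifth.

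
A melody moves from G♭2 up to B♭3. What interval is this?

major tenth

G to B spans three letter names (G-A-B), plus an octave, so the interval is some kind of tenth.
Counting semitones, Gb2→Bb3 is 16, which is the major tenth.
(Equivalently, a compound major third: a major third plus an octave.)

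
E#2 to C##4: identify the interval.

major thirteenth

E to C spans six letter names (E-F-G-A-B-C), plus an octave: a thirteenth.
The major thirteenth spans 21 semitones, and E#2 to C##4 is exactly 21 semitones — so this is a major thirteenth.
(Equivalently, a compound major sixth: a major sixth plus an octave.)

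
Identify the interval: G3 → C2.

Descending from G3 to C2 is the same interval as ascending C2 to G3.
C to G spans five letter names (C-D-E-F-G), plus an octave: a twelfth.
The perfect twelfth spans 19 semitones, and C2 to G3 is exactly 19 semitones — so this is a perfect twelfth.
(Equivalently, a compound perfect fifth: a perfect fifth plus an octave.)

perfect twelfth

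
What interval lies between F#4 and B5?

F to B spans four letter names (F-G-A-B), plus an octave — that makes it an eleventh of some quality.
Counting semitones, F#4→B5 is 17, which is the perfect eleventh.
(Equivalently, a compound perfect fourth: a perfect fourth plus an octave.)

perfect eleventh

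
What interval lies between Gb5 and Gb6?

G to G is the same letter name, plus an octave — that makes it an octave of some quality.
Counting semitones, Gb5→Gb6 is 12, which is the perfect octave.

perfect octave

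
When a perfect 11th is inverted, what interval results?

P5

First reduce the compound perfect eleventh to its simple form, a perfect fourth.
The rule of nine gives the new number: 9 − 4 = 5, so a fourth becomes a fifth.
The quality also flips — perfect stays perfect — giving a perfect fifth.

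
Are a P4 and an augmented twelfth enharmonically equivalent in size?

5 semitones (perfect fourth) vs 20 semitones (augmented twelfth): not equal.

No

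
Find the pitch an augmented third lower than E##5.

C#5

Counting three letter names down from E lands on C.
An augmented third spans 5 semitones, so from E##5 the target pitch is C#5.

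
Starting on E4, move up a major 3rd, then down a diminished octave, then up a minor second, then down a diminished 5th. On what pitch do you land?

A major third up from E4 is G#4.
G#4 down a diminished octave → G##3 (11 semitones).
G##3 up a minor second → A#3 (1 semitone).
Down a diminished fifth from A#3: D##3 (6 semitones down).

D##3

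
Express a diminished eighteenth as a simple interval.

Take out 2 octaves (14 from the number): 18 − 14 = 4.
That makes a diminished eighteenth a compound diminished fourth — 2 octaves plus a diminished fourth.

d4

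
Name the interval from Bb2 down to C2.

Descending from Bb2 to C2 is the same interval as ascending C2 to Bb2.
C to B spans seven letter names (C-D-E-F-G-A-B), so the interval is some kind of seventh.
C2 to Bb2 is 10 semitones, a half step short of the major seventh (11), so this is minor.

minor seventh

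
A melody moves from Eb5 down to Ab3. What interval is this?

Descending from Eb5 to Ab3 is the same interval as ascending Ab3 to Eb5.
A to E spans five letter names (A-B-C-D-E), plus an octave — that makes it a twelfth of some quality.
Ab3 to Eb5 is 19 semitones, matching the perfect twelfth exactly, so the quality is perfect.
(Equivalently, a compound perfect fifth: a perfect fifth plus an octave.)

perfect twelfth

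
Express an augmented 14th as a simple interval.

A7

Subtracting seven from the interval number removes an octave: 14 − 7 = 7.
So an augmented fourteenth is an octave plus an augmented seventh. The quality is unchanged.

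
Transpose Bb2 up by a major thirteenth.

G4

Counting six letter names plus an octave up from B lands on G.
Moving 21 semitones up from Bb2 (the size of a major thirteenth) reaches G4.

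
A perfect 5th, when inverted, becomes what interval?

P4

Interval numbers invert to sum to nine: 5 + 4 = 9, so a fifth inverts to a fourth.
Quality inverts too: perfect stays perfect. That makes the inversion a perfect fourth.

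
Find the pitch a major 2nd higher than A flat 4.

Counting two letter names up from A lands on B.
A major second is 2 semitones; 2 semitones up from Ab4 gives Bb4.

B flat 4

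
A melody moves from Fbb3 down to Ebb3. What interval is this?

Descending from Fbb3 to Ebb3 is the same interval as ascending Ebb3 to Fbb3.
E to F spans two letter names (E-F): a second.
A major second would be 2 semitones, but Ebb3 to Fbb3 is 1 — one semitone narrower, making it a minor second.

minor second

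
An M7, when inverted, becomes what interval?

minor 2nd

Inverted interval numbers add to nine, so a seventh pairs with a second (7 + 2 = 9).
And major becomes minor under inversion, so we get a minor second.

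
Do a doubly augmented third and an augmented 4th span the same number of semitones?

A doubly augmented third spans 6 semitones, and an augmented fourth also spans 6 semitones — they're enharmonic.

Yes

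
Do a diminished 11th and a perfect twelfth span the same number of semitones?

No

16 semitones (diminished eleventh) vs 19 semitones (perfect twelfth): not equal.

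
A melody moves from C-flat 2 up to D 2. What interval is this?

C to D spans two letter names (C-D) — that makes it a second of some quality.
A major second would be 2 semitones; Cb2 to D2 is 3, one semitone wider, so the interval is augmented.

augmented second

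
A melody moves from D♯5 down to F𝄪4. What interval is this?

minor 6th

Descending from D#5 to F##4 is the same interval as ascending F##4 to D#5.
F to D spans six letter names (F-G-A-B-C-D), so the interval is some kind of sixth.
A major sixth would be 9 semitones, but F##4 to D#5 is 8 — one semitone narrower, making it a minor sixth.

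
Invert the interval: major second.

The rule of nine gives the new number: 9 − 2 = 7, so a second becomes a seventh.
Quality inverts too: major becomes minor. That makes the inversion a minor seventh.

m7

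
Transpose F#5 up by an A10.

Counting three letter names plus an octave up from F lands on A.
An augmented tenth spans 17 semitones, so from F#5 the target pitch is A##6.

A##6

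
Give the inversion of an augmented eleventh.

First reduce the compound augmented eleventh to its simple form, an augmented fourth.
Interval numbers invert to sum to nine: 4 + 5 = 9, so a fourth inverts to a fifth.
And augmented becomes diminished under inversion, so we get a diminished fifth.

d5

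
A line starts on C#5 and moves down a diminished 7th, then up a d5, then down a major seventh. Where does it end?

C#5 down a diminished seventh → D##4 (9 semitones).
Up a diminished fifth from D##4: A#4 (6 semitones up).
A major seventh down from A#4 is B3.

B3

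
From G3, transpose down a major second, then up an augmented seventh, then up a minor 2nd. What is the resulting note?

Down a major second from G3: F3 (2 semitones down).
An augmented seventh up from F3 is E#4.
E#4 up a minor second → F#4 (1 semitone).

F#4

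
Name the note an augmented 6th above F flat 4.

Six letter names up from F: D.
An augmented sixth spans 10 semitones, so from Fb4 the target pitch is D5.

D 5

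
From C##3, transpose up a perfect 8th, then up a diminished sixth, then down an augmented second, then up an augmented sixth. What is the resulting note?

Up a perfect octave from C##3: C##4 (12 semitones up).
C##4 up a diminished sixth → A4 (7 semitones).
A4 down an augmented second → Gb4 (3 semitones).
Up an augmented sixth from Gb4: E5 (10 semitones up).

E5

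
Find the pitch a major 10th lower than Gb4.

The tenth's letter: G down three letter names plus an octave → E.
A major tenth spans 16 semitones, so from Gb4 the target pitch is Ebb3.

Ebb3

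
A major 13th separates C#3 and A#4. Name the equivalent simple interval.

major sixth

Each octave removed subtracts seven from the number: 13 − 7 = 6.
So a major thirteenth is an octave plus a major sixth. The quality is unchanged.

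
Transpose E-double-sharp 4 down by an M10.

Three letters down from E (plus an octave) reaches C.
Moving 16 semitones down from E##4 (the size of a major tenth) reaches C##3.

C-double-sharp 3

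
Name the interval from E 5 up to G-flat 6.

diminished 10th

E to G spans three letter names (E-F-G), plus an octave — that makes it a tenth of some quality.
The major tenth is 16 semitones; here we have 14, two semitones narrower: diminished.
(Equivalently, a compound diminished third: a diminished third plus an octave.)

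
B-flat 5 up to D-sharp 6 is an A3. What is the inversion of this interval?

Inverted interval numbers add to nine, so a third pairs with a sixth (3 + 6 = 9).
Quality inverts too: augmented becomes diminished. That makes the inversion a diminished sixth.

diminished sixth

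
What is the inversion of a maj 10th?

First reduce the compound major tenth to its simple form, a major third.
Interval numbers invert to sum to nine: 3 + 6 = 9, so a third inverts to a sixth.
Quality inverts too: major becomes minor. That makes the inversion a minor sixth.

m6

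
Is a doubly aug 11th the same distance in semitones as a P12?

Yes

Both span 19 semitones: a doubly augmented eleventh and a perfect twelfth are the same chromatic distance.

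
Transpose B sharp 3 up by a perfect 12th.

F double-sharp 5

Five letters up from B (plus an octave) reaches F.
A perfect twelfth spans 19 semitones, so from B#3 the target pitch is F##5.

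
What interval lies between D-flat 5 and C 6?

D to C spans seven letter names (D-E-F-G-A-B-C): a seventh.
The major seventh spans 11 semitones, and Db5 to C6 is exactly 11 semitones — so this is a major seventh.

major seventh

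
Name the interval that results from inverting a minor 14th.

First reduce the compound minor fourteenth to its simple form, a minor seventh.
The rule of nine gives the new number: 9 − 7 = 2, so a seventh becomes a second.
Quality inverts too: minor becomes major. That makes the inversion a major second.

major second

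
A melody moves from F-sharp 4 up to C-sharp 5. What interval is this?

F to C spans five letter names (F-G-A-B-C): a fifth.
The perfect fifth spans 7 semitones, and F#4 to C#5 is exactly 7 semitones — so this is a perfect fifth.

perfect fifth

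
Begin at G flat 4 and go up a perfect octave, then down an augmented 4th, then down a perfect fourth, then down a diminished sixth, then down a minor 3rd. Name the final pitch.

A 3

Up a perfect octave from Gb4: Gb5 (12 semitones up).
Down an augmented fourth from Gb5: Dbb5 (6 semitones down).
A perfect fourth down from Dbb5 is Abb4.
Down a diminished sixth from Abb4: C4 (7 semitones down).
C4 down a minor third → A3 (3 semitones).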